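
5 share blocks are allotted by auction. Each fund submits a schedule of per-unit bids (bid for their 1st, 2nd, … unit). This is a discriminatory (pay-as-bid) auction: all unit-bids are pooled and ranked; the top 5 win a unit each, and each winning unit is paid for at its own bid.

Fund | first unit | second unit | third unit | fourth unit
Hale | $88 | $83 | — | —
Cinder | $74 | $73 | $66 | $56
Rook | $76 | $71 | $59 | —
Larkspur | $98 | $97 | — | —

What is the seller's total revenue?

Total revenue: $442

All unit-bids, highest first — top 5: 98 (Larkspur-1), 97 (Larkspur-2), 88 (Hale-1), 83 (Hale-2), 76 (Rook-1)
Next rejected bid: $74 (not a price — pay-as-bid).
Each winning unit pays its own bid.
Revenue = 98 + 97 + 88 + 83 + 76 = $442.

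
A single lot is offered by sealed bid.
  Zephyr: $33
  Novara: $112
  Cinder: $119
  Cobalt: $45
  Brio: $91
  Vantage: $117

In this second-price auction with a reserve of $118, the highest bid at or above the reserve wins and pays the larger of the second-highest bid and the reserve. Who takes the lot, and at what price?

Second-price auction with a reserve of $118: the highest bid at or above the reserve wins and pays the larger of the second-highest bid and the reserve.
Bids ranked: 119 (Cinder) > 117 (Vantage) > 112 (Novara) > 91 (Brio) > 45 (Cobalt) > 33 (Zephyr)
Cinder has the top bid at or above the reserve ($119).
max(second-highest $117, reserve $118) = $118.

Cinder pays $118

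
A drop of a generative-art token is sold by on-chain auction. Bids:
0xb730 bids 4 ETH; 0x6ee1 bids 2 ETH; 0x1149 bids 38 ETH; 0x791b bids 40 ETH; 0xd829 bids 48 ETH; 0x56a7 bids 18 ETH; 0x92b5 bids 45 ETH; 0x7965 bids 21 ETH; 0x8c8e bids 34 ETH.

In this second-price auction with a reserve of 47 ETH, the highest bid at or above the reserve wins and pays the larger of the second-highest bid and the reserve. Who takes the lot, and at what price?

0xd829 pays 47 ETH

Sorting bids: 48 (0xd829) > 45 (0x92b5) > 40 (0x791b) > 38 (0x1149) > 34 (0x8c8e) > 21 (0x7965) > …
Highest eligible bid: 0xd829 at 48 ETH.
max(second-highest 45 ETH, reserve 47 ETH) = 47 ETH.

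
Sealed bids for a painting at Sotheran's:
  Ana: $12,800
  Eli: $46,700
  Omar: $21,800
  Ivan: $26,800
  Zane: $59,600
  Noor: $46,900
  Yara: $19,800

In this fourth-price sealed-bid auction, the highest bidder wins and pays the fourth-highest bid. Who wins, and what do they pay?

Bids in order: 59,600 (Zane) > 46,900 (Noor) > 46,700 (Eli) > 26,800 (Ivan) > 21,800 (Omar) > 19,800 (Yara) > …
Zane wins; payment is bid #4 in the ranking = $26,800.

Zane pays $26,800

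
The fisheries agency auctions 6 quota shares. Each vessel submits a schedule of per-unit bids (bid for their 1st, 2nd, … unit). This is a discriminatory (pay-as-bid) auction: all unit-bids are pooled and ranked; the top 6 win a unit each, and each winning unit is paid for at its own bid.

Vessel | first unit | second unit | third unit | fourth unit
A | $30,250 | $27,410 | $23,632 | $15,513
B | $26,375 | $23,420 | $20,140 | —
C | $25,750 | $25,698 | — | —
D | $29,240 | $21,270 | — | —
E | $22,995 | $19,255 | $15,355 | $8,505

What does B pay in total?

B pays $26,375

Merging the schedules and taking the best 6: 30,250 (A-1), 29,240 (D-1), 27,410 (A-2), 26,375 (B-1), 25,750 (C-1), 25,698 (C-2)
Next rejected bid: $23,632 (not a price — pay-as-bid).
B's winning unit-bids: 26,375 = $26,375.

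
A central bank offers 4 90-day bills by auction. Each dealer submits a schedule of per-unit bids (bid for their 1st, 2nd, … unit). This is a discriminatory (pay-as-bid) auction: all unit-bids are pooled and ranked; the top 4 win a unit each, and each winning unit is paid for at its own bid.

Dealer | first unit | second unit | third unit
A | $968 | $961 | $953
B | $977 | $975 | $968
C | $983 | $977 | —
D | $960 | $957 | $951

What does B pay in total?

B pays $1,952

Merging the schedules and taking the best 4: 983 (C-1), 977 (B-1), 977 (C-2), 975 (B-2)
Next rejected bid: $968 (not a price — pay-as-bid).
B's winning unit-bids: 977 + 975 = $1,952.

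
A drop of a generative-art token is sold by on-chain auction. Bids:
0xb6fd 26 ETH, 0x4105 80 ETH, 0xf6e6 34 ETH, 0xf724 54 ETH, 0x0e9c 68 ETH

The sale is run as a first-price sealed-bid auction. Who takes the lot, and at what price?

0x4105 pays 80 ETH

Bids ranked: 80 (0x4105) > 68 (0x0e9c) > 54 (0xf724) > 34 (0xf6e6) > 26 (0xb6fd)
0x4105 has the highest bid and pays exactly that: 80 ETH.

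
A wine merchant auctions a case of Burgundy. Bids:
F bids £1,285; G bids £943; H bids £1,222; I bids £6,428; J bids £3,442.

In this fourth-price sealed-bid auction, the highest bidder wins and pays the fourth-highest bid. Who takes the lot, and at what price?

Fourth-price sealed-bid auction: the highest bidder wins and pays the fourth-highest bid.
Bids in order: 6,428 (I) > 3,442 (J) > 1,285 (F) > 1,222 (H) > 943 (G)
I is highest; pays the fourth-highest bid, £1,222.

I pays £1,222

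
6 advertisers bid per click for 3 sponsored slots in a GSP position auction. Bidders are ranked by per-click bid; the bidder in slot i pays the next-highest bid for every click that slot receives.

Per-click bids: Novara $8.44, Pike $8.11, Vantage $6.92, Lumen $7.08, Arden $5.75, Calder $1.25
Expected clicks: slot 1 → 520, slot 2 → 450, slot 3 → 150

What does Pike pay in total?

Pike pays $3186.00

Per-click bids in order: $8.44 (Novara) > $8.11 (Pike) > $7.08 (Lumen) > $6.92 (Vantage) > …
Pike holds slot 2 → pays next bid $7.08 × 450 clicks = $3186.00.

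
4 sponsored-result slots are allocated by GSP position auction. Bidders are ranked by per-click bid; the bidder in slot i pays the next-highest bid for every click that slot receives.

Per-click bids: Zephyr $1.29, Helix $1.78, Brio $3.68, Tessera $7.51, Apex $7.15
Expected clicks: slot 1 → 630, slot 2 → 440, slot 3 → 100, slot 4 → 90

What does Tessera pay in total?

Tessera pays $4504.50

Per-click bids in order: $7.51 (Tessera) > $7.15 (Apex) > $3.68 (Brio) > $1.78 (Helix) > $1.29 (Zephyr)
Tessera holds slot 1 → pays next bid $7.15 × 630 clicks = $4504.50.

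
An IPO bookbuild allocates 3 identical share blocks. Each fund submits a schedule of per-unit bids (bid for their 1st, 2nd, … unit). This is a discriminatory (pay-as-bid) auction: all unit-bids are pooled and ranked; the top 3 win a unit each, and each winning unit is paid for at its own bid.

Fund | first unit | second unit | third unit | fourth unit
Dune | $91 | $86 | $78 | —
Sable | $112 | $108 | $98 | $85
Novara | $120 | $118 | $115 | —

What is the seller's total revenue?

Pooled unit-bids ranked (top 3): 120 (Novara-1), 118 (Novara-2), 115 (Novara-3)
Next rejected bid: $112 (not a price — pay-as-bid).
Each winning unit pays its own bid.
Revenue = 120 + 118 + 115 = $353.

Total revenue: $353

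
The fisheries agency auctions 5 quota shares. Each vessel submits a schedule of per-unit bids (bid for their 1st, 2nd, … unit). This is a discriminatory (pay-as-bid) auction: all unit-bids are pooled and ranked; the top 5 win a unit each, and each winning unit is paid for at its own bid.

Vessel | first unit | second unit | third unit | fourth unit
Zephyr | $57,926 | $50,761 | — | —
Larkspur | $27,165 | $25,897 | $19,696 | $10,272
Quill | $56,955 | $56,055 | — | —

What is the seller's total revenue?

Pooled unit-bids ranked (top 5): 57,926 (Zephyr-1), 56,955 (Quill-1), 56,055 (Quill-2), 50,761 (Zephyr-2), 27,165 (Larkspur-1)
Next rejected bid: $25,897 (not a price — pay-as-bid).
Each winning unit pays its own bid.
Revenue = 57,926 + 56,955 + 56,055 + 50,761 + 27,165 = $248,862.

Total revenue: $248,862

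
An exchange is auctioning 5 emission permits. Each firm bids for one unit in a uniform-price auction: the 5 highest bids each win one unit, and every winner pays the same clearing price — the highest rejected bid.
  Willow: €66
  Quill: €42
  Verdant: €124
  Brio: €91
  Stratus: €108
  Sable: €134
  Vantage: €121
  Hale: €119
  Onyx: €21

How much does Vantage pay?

Vantage pays €91

Sorting: 134 (Sable), 124 (Verdant), 121 (Vantage), 119 (Hale), 108 (Stratus), 91 (Brio), 66 (Willow), …
Top 5: Sable, Verdant, Vantage, Hale, Stratus.
First losing bid is Brio's €91, which sets the uniform price.
Vantage wins → pays €91.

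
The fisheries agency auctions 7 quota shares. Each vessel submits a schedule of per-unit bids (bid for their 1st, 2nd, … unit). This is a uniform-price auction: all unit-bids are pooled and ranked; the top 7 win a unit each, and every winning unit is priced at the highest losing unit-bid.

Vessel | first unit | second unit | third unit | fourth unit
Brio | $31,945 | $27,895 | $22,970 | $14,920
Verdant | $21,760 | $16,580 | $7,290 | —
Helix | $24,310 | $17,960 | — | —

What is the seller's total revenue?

Total revenue: $104,440

Pooled unit-bids ranked (top 7): 31,945 (Brio-1), 27,895 (Brio-2), 24,310 (Helix-1), 22,970 (Brio-3), 21,760 (Verdant-1), 17,960 (Helix-2), 16,580 (Verdant-2)
First bid not allocated: $14,920.
Allocation: Brio 3, Helix 2, Verdant 2. Every unit priced at $14,920.
Revenue = 7 × 14,920 = $104,440.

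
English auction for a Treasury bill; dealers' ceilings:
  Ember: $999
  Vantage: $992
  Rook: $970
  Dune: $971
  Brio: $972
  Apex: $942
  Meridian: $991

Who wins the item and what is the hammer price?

Limits ranked: 999 (Ember) > 992 (Vantage) > 991 (Meridian) > 972 (Brio) > 971 (Dune) > 970 (Rook) > …
Once the price passes $992, only Ember is left; the hammer falls at Vantage's limit of $992.

Ember wins at $992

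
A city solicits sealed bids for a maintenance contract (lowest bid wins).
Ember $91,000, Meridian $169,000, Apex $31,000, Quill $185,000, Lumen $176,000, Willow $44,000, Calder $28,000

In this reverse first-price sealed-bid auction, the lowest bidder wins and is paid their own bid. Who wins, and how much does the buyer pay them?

Bids ranked: 28,000 (Calder) < 31,000 (Apex) < 44,000 (Willow) < 91,000 (Ember) < 169,000 (Meridian) < 176,000 (Lumen) < …
Calder is lowest → is paid own bid, $28,000.

Calder is paid $28,000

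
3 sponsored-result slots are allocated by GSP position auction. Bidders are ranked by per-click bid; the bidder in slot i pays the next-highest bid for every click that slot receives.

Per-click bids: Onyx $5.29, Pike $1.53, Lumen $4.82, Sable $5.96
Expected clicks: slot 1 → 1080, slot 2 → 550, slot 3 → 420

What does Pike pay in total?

Per-click bids in order: $5.96 (Sable) > $5.29 (Onyx) > $4.82 (Lumen) > $1.53 (Pike)
Pike ranks below slot 3 → no slot, pays nothing.

Pike pays $0.00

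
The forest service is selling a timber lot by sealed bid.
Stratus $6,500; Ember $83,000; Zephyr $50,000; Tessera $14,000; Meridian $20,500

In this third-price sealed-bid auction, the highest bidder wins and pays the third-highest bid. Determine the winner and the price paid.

Ember pays $20,500

Bids ranked: 83,000 (Ember) > 50,000 (Zephyr) > 20,500 (Meridian) > 14,000 (Tessera) > 6,500 (Stratus)
Ember is highest; pays the third-highest bid, $20,500.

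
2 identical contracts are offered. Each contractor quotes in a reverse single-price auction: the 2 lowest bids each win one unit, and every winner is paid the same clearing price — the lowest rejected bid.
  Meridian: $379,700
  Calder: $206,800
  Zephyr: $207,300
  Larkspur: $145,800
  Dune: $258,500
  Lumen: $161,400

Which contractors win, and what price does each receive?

Bids ranked low→high: 145,800 (Larkspur), 161,400 (Lumen), 206,800 (Calder), 207,300 (Zephyr), …
Lowest 2: Larkspur, Lumen.
First losing bid is Calder's $206,800, which sets the uniform price.

Larkspur, Lumen; each is paid $206,800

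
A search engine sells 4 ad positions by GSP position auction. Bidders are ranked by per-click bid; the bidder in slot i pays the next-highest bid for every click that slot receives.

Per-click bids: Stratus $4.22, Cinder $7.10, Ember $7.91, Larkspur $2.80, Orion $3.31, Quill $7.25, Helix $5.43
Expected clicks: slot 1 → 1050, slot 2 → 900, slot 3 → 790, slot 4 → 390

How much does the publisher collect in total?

Per-click bids in order: $7.91 (Ember) > $7.25 (Quill) > $7.10 (Cinder) > $5.43 (Helix) > $4.22 (Stratus) > …
Slot 1: Ember pays $7.25 × 1050 = $7612.50
Slot 2: Quill pays $7.10 × 900 = $6390.00
Slot 3: Cinder pays $5.43 × 790 = $4289.70
Slot 4: Helix pays $4.22 × 390 = $1645.80
Total = $19938.00

Total revenue: $19938.00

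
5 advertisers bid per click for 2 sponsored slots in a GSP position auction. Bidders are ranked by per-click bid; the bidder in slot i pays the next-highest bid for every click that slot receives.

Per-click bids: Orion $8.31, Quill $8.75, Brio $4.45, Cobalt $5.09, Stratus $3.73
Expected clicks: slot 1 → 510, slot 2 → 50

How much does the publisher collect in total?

Ranked by bid: $8.75 (Quill) > $8.31 (Orion) > $5.09 (Cobalt) > …
Slot 1: Quill pays $8.31 × 510 = $4238.10
Slot 2: Orion pays $5.09 × 50 = $254.50
Total = $4492.60

Total revenue: $4492.60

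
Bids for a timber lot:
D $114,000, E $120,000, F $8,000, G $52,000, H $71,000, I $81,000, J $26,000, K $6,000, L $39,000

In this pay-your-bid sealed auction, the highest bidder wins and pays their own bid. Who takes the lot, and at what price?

Rule: the highest bidder wins and pays their own bid.
Bids in order: 120,000 (E) > 114,000 (D) > 81,000 (I) > 71,000 (H) > 52,000 (G) > 39,000 (L) > …
E has the highest bid and pays exactly that: $120,000.

E pays $120,000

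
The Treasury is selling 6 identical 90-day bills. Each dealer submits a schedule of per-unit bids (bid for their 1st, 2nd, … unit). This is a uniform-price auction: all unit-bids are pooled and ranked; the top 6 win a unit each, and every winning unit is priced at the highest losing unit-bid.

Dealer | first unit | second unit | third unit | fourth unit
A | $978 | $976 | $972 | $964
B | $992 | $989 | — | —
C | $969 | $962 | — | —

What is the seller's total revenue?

Total revenue: $5,784

Pooled unit-bids ranked (top 6): 992 (B-1), 989 (B-2), 978 (A-1), 976 (A-2), 972 (A-3), 969 (C-1)
First bid not allocated: $964.
Allocation: A 3, B 2, C 1. Every unit priced at $964.
Revenue = 6 × 964 = $5,784.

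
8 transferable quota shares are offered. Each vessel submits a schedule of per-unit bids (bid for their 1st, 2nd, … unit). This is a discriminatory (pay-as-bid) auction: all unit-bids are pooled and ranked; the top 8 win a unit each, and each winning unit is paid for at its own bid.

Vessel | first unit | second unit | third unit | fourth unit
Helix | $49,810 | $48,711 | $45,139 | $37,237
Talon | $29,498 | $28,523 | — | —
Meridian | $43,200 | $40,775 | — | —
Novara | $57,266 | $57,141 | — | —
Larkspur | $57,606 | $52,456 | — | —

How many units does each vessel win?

Helix 3, Larkspur 2, Meridian 1, Novara 2

Merging the schedules and taking the best 8: 57,606 (Larkspur-1), 57,266 (Novara-1), 57,141 (Novara-2), 52,456 (Larkspur-2), 49,810 (Helix-1), 48,711 (Helix-2), 45,139 (Helix-3), 43,200 (Meridian-1)
Next rejected bid: $40,775 (not a price — pay-as-bid).
Allocation: Helix 3, Larkspur 2, Meridian 1, Novara 2.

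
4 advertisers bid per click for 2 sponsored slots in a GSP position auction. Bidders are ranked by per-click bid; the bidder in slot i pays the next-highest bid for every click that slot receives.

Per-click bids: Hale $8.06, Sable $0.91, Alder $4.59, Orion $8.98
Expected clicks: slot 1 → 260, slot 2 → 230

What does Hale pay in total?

Hale pays $1055.70

Sorting advertisers: $8.98 (Orion) > $8.06 (Hale) > $4.59 (Alder) > …
Hale holds slot 2 → pays next bid $4.59 × 230 clicks = $1055.70.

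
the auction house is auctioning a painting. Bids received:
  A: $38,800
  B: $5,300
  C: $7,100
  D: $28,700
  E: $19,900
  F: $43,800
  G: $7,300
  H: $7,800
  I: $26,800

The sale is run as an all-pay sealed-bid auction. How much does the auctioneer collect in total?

All-pay sealed-bid auction: the highest bidder wins the item, but every bidder pays their own bid.
Bids in order: 43,800 (F) > 38,800 (A) > 28,700 (D) > 26,800 (I) > 19,900 (E) > 7,800 (H) > …
F wins with the top bid; all bids are sunk regardless.
Every bidder forfeits their bid regardless of winning.
Revenue = 38,800 + 5,300 + 7,100 + 28,700 + 19,900 + 43,800 + 7,300 + 7,800 + 26,800 = $185,500.

Total revenue: $185,500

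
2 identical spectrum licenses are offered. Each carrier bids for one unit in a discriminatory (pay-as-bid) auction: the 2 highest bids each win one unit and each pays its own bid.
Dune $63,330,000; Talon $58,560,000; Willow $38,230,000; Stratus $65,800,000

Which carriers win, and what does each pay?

Sorting: 65,800,000 (Stratus), 63,330,000 (Dune), 58,560,000 (Talon), 38,230,000 (Willow)
Top 2: Stratus, Dune.
Each winner pays its own bid: Stratus $65,800,000, Dune $63,330,000.

Stratus $65,800,000, Dune $63,330,000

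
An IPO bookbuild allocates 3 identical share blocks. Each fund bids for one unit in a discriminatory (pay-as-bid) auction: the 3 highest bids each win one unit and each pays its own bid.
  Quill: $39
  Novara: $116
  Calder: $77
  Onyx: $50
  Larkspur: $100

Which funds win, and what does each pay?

Novara $116, Larkspur $100, Calder $77

Ordering the bids: 116 (Novara), 100 (Larkspur), 77 (Calder), 50 (Onyx), 39 (Quill)
Top 3: Novara, Larkspur, Calder.
Each winner pays its own bid: Novara $116, Larkspur $100, Calder $77.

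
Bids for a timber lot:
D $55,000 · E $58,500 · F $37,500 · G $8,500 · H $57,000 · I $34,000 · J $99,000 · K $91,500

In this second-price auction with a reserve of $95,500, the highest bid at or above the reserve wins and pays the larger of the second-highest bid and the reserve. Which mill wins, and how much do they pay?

J pays $95,500

Second-price auction with a reserve of $95,500: the highest bid at or above the reserve wins and pays the larger of the second-highest bid and the reserve.
Sorting bids: 99,000 (J) > 91,500 (K) > 58,500 (E) > 57,000 (H) > 55,000 (D) > 37,500 (F) > …
Highest eligible bid: J at $99,000.
Second-highest bid $91,500 is below the reserve $95,500, so the reserve binds → payment $95,500.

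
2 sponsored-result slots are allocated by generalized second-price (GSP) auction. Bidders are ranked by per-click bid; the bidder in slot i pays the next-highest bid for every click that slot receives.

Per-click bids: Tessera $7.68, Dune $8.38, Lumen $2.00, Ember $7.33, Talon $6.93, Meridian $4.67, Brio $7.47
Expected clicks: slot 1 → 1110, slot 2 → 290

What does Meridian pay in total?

Ranked by bid: $8.38 (Dune) > $7.68 (Tessera) > $7.47 (Brio) > …
Meridian ranks below slot 2 → no slot, pays nothing.

Meridian pays $0.00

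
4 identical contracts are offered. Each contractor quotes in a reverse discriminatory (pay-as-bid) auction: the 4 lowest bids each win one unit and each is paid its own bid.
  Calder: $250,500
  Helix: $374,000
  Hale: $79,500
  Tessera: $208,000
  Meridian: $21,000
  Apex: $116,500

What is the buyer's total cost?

Bids ranked low→high: 21,000 (Meridian), 79,500 (Hale), 116,500 (Apex), 208,000 (Tessera), 250,500 (Calder), 374,000 (Helix)
Winners (4 units): Meridian, Hale, Apex, Tessera.
Total cost = 21,000 + 79,500 + 116,500 + 208,000 = $425,000.

Total cost: $425,000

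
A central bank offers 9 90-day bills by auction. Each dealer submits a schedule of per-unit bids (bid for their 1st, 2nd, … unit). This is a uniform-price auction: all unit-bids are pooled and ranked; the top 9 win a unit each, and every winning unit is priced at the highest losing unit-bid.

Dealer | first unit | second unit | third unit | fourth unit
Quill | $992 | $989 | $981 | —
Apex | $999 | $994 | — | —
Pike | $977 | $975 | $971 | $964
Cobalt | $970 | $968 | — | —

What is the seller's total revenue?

Merging the schedules and taking the best 9: 999 (Apex-1), 994 (Apex-2), 992 (Quill-1), 989 (Quill-2), 981 (Quill-3), 977 (Pike-1), 975 (Pike-2), 971 (Pike-3), 970 (Cobalt-1)
First bid not allocated: $968.
Allocation: Apex 2, Cobalt 1, Pike 3, Quill 3. Every unit priced at $968.
Revenue = 9 × 968 = $8,712.

Total revenue: $8,712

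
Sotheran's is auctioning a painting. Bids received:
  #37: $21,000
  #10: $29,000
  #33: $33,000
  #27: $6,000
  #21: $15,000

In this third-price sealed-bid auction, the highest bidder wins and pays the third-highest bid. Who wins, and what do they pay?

Bids ranked: 33,000 (#33) > 29,000 (#10) > 21,000 (#37) > 15,000 (#21) > 6,000 (#27)
#33 is highest; pays the third-highest bid, $21,000.

#33 pays $21,000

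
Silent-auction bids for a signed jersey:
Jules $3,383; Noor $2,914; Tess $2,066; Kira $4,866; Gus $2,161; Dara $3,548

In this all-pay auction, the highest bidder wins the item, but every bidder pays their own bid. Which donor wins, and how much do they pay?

Kira pays $4,866

All-pay auction: the highest bidder wins the item, but every bidder pays their own bid.
Bids ranked: 4,866 (Kira) > 3,548 (Dara) > 3,383 (Jules) > 2,914 (Noor) > 2,161 (Gus) > 2,066 (Tess)
Kira is highest and takes the item; every bidder forfeits their bid.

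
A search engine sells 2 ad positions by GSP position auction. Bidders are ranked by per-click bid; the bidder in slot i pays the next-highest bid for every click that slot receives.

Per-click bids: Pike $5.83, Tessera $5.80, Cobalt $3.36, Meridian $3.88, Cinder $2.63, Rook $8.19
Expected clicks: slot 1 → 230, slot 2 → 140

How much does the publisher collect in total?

Total revenue: $2152.90

Ranked by bid: $8.19 (Rook) > $5.83 (Pike) > $5.80 (Tessera) > …
Slot 1: Rook pays $5.83 × 230 = $1340.90
Slot 2: Pike pays $5.80 × 140 = $812.00
Total = $2152.90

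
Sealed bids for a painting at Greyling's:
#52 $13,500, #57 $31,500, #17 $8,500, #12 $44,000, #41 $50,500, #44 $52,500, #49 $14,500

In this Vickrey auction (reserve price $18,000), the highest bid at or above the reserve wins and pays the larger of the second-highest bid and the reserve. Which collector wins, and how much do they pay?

Vickrey auction (reserve price $18,000): the highest bid at or above the reserve wins and pays the larger of the second-highest bid and the reserve.
Bids in order: 52,500 (#44) > 50,500 (#41) > 44,000 (#12) > 31,500 (#57) > 14,500 (#49) > 13,500 (#52) > …
#44 has the top bid at or above the reserve ($52,500).
max(second-highest $50,500, reserve $18,000) = $50,500; the reserve does not bind.

#44 pays $50,500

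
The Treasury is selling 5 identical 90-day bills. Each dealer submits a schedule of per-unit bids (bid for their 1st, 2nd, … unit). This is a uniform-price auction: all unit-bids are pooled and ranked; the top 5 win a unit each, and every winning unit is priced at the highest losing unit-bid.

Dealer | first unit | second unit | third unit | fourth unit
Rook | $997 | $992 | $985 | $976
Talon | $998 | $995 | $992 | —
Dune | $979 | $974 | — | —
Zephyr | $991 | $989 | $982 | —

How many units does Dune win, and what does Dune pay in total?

All unit-bids, highest first — top 5: 998 (Talon-1), 997 (Rook-1), 995 (Talon-2), 992 (Rook-2), 992 (Talon-3)
First bid not allocated: $991.
Dune wins 0 unit(s) at $991 each.

Dune: 0 units, pays $0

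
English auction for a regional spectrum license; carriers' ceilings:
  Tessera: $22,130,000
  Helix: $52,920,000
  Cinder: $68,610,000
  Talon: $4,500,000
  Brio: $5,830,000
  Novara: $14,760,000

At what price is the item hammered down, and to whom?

Rule: the price rises until one bidder remains; the winner pays the price at which the last rival dropped out.
Limits in order: 68,610,000 (Cinder) > 52,920,000 (Helix) > 22,130,000 (Tessera) > 14,760,000 (Novara) > 5,830,000 (Brio) > 4,500,000 (Talon)
Bidding ends when Helix exits at $52,920,000; Cinder takes it.

Cinder wins at $52,920,000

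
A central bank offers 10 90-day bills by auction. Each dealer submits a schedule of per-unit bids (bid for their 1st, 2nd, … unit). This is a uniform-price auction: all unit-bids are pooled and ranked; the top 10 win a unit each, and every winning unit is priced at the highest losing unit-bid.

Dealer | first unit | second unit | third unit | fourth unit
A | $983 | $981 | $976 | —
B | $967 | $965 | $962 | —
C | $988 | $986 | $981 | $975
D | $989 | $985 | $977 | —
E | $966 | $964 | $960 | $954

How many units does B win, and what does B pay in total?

B: 0 units, pays $0

Pooled unit-bids ranked (top 10): 989 (D-1), 988 (C-1), 986 (C-2), 985 (D-2), 983 (A-1), 981 (A-2), 981 (C-3), 977 (D-3), 976 (A-3), 975 (C-4)
First bid not allocated: $967.
B wins 0 unit(s) at $967 each.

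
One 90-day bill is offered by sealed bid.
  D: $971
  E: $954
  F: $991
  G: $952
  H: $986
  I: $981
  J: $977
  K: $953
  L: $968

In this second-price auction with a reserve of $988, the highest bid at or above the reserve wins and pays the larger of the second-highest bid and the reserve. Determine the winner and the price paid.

Rule: the highest bid at or above the reserve wins and pays the larger of the second-highest bid and the reserve.
Bids ranked: 991 (F) > 986 (H) > 981 (I) > 977 (J) > 971 (D) > 968 (L) > …
F has the top bid at or above the reserve ($991).
Second-highest bid $986 is below the reserve $988, so the reserve binds → payment $988.

F pays $988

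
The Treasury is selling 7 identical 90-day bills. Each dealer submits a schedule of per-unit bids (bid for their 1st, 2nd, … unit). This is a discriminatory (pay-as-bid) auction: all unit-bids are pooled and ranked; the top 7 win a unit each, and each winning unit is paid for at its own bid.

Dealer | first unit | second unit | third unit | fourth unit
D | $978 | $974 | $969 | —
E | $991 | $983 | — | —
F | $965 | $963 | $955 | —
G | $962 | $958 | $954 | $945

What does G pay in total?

G pays $0

Pooled unit-bids ranked (top 7): 991 (E-1), 983 (E-2), 978 (D-1), 974 (D-2), 969 (D-3), 965 (F-1), 963 (F-2)
Next rejected bid: $962 (not a price — pay-as-bid).
G wins no units.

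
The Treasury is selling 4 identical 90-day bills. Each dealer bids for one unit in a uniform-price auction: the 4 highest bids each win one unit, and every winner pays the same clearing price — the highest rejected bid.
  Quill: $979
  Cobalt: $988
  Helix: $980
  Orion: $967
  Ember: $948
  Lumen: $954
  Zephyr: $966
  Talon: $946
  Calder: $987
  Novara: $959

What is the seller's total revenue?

Total revenue: $3,868

Sorting: 988 (Cobalt), 987 (Calder), 980 (Helix), 979 (Quill), 967 (Orion), 966 (Zephyr), …
The 4 highest are Cobalt, Calder, Helix, Quill.
Clearing price = highest rejected bid = $967.
Total revenue = 4 × $967 = $3,868.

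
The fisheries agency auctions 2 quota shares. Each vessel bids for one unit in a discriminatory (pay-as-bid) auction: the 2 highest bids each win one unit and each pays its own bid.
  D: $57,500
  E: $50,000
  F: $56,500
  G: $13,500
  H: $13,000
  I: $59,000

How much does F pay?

Bids ranked high→low: 59,000 (I), 57,500 (D), 56,500 (F), 50,000 (E), …
The 2 highest are I, D.
F does not win → $0.

F pays $0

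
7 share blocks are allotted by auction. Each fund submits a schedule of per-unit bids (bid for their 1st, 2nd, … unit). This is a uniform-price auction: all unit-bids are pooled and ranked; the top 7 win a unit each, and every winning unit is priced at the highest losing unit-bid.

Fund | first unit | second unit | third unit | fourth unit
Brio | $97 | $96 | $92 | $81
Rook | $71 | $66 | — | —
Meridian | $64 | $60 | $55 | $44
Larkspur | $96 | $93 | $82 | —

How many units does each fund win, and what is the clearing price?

Merging the schedules and taking the best 7: 97 (Brio-1), 96 (Brio-2), 96 (Larkspur-1), 93 (Larkspur-2), 92 (Brio-3), 82 (Larkspur-3), 81 (Brio-4)
First bid not allocated: $71.
Allocation: Brio 4, Larkspur 3.

Brio 4, Larkspur 3; clearing price $71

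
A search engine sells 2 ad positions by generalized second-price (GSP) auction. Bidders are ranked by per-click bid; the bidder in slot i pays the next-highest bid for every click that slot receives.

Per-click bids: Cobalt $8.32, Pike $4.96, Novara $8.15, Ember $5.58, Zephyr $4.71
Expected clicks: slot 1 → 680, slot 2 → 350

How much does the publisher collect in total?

Ranked by bid: $8.32 (Cobalt) > $8.15 (Novara) > $5.58 (Ember) > …
Slot 1: Cobalt pays $8.15 × 680 = $5542.00
Slot 2: Novara pays $5.58 × 350 = $1953.00
Total = $7495.00

Total revenue: $7495.00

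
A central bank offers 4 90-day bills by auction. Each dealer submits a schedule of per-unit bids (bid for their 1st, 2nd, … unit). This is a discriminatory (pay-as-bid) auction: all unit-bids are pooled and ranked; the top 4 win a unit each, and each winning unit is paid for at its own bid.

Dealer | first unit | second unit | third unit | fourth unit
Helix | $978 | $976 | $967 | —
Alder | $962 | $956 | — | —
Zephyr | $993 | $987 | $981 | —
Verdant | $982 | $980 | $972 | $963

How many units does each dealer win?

Pooled unit-bids ranked (top 4): 993 (Zephyr-1), 987 (Zephyr-2), 982 (Verdant-1), 981 (Zephyr-3)
Next rejected bid: $980 (not a price — pay-as-bid).
Allocation: Verdant 1, Zephyr 3.

Verdant 1, Zephyr 3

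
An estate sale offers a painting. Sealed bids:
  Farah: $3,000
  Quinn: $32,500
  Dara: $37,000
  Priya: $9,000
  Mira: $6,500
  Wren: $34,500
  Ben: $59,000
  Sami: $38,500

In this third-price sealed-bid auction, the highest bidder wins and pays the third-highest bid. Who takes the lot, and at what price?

Ben pays $37,000

Sorting bids: 59,000 (Ben) > 38,500 (Sami) > 37,000 (Dara) > 34,500 (Wren) > 32,500 (Quinn) > 9,000 (Priya) > …
Ben is highest; pays the third-highest bid, $37,000.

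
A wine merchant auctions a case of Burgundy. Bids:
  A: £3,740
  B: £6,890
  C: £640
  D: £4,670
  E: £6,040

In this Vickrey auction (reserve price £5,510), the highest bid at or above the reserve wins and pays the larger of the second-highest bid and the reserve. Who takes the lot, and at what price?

B pays £6,040

Sorting bids: 6,890 (B) > 6,040 (E) > 4,670 (D) > 3,740 (A) > 640 (C)
B has the top bid at or above the reserve (£6,890).
max(second-highest £6,040, reserve £5,510) = £6,040; the reserve does not bind.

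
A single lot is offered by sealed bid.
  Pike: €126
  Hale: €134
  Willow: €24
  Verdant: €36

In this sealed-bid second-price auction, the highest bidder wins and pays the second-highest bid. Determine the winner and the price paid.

Sorting bids: 134 (Hale) > 126 (Pike) > 36 (Verdant) > 24 (Willow)
Hale wins with the highest bid; price is set by the runner-up at €126.

Hale pays €126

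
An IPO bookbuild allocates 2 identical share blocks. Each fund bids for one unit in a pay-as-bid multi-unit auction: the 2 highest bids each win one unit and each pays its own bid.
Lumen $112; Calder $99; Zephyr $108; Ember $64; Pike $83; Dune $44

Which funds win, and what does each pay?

Bids ranked high→low: 112 (Lumen), 108 (Zephyr), 99 (Calder), 83 (Pike), …
Top 2: Lumen, Zephyr.
Each winner pays its own bid: Lumen $112, Zephyr $108.

Lumen $112, Zephyr $108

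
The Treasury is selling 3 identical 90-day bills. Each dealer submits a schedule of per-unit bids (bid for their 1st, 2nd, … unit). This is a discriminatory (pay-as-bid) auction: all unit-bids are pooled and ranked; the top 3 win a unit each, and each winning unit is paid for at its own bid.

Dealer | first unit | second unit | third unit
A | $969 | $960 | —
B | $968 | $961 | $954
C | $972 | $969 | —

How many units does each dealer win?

All unit-bids, highest first — top 3: 972 (C-1), 969 (A-1), 969 (C-2)
Next rejected bid: $968 (not a price — pay-as-bid).
Allocation: A 1, C 2.

A 1, C 2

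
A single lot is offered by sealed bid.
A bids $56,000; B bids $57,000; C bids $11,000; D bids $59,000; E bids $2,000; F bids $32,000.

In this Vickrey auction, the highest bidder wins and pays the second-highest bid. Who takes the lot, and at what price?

D pays $57,000

Sorting bids: 59,000 (D) > 57,000 (B) > 56,000 (A) > 32,000 (F) > 11,000 (C) > 2,000 (E)
D is highest; pays the second-highest bid, $57,000.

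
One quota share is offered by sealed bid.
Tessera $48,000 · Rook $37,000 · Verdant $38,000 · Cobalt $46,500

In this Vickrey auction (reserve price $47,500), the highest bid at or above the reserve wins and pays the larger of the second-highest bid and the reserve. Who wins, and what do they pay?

Tessera pays $47,500

Sorting bids: 48,000 (Tessera) > 46,500 (Cobalt) > 38,000 (Verdant) > 37,000 (Rook)
Highest eligible bid: Tessera at $48,000.
Second-highest bid $46,500 is below the reserve $47,500, so the reserve binds → payment $47,500.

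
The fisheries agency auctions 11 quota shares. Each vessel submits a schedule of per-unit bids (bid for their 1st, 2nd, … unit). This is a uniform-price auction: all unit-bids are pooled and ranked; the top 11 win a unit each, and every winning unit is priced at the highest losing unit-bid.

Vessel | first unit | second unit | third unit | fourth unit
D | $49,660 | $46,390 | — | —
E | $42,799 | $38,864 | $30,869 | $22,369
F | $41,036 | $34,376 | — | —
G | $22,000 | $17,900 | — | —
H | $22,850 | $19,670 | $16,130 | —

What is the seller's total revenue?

Total revenue: $196,900

Pooled unit-bids ranked (top 11): 49,660 (D-1), 46,390 (D-2), 42,799 (E-1), 41,036 (F-1), 38,864 (E-2), 34,376 (F-2), 30,869 (E-3), 22,850 (H-1), 22,369 (E-4), 22,000 (G-1), 19,670 (H-2)
First bid not allocated: $17,900.
Allocation: D 2, E 4, F 2, G 1, H 2. Every unit priced at $17,900.
Revenue = 11 × 17,900 = $196,900.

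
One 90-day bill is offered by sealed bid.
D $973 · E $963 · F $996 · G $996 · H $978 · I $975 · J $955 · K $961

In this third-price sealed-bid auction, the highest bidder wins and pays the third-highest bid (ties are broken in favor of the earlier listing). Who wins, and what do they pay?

Sorting bids: 996 (F) > 996 (G) > 978 (H) > 975 (I) > 973 (D) > 963 (E) > …
F and G tie at $996; tie-break gives it to F.
F is highest; pays the third-highest bid, $978.

F pays $978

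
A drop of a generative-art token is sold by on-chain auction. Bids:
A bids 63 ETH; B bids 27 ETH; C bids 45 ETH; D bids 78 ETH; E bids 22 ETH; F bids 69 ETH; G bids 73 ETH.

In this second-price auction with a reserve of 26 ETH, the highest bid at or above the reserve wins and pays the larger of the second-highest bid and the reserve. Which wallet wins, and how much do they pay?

Rule: the highest bid at or above the reserve wins and pays the larger of the second-highest bid and the reserve.
Bids in order: 78 (D) > 73 (G) > 69 (F) > 63 (A) > 45 (C) > 27 (B) > …
Highest eligible bid: D at 78 ETH.
Second-highest bid 73 ETH exceeds the reserve 26 ETH → payment 73 ETH.

D pays 73 ETH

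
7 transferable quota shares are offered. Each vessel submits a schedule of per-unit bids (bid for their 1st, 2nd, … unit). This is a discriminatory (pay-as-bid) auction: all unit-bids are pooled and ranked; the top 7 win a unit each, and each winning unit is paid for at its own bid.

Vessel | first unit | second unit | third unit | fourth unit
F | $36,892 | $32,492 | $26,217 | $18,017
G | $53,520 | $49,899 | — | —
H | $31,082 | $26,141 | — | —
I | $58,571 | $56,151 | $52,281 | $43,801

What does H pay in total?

Pooled unit-bids ranked (top 7): 58,571 (I-1), 56,151 (I-2), 53,520 (G-1), 52,281 (I-3), 49,899 (G-2), 43,801 (I-4), 36,892 (F-1)
Next rejected bid: $32,492 (not a price — pay-as-bid).
H wins no units.

H pays $0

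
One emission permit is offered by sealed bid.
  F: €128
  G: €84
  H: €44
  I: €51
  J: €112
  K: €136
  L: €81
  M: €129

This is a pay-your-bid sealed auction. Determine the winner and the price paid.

K pays €136

Bids in order: 136 (K) > 129 (M) > 128 (F) > 112 (J) > 84 (G) > 81 (L) > …
K has the highest bid and pays exactly that: €136.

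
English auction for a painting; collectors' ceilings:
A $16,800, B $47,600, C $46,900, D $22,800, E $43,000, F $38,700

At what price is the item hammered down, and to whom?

B wins at $46,900

Open ascending-bid auction: the price rises until one bidder remains; the winner pays the price at which the last rival dropped out.
Sorting limits: 47,600 (B) > 46,900 (C) > 43,000 (E) > 38,700 (F) > 22,800 (D) > 16,800 (A)
C is the last rival to drop out, at $46,900; B remains and wins at that price.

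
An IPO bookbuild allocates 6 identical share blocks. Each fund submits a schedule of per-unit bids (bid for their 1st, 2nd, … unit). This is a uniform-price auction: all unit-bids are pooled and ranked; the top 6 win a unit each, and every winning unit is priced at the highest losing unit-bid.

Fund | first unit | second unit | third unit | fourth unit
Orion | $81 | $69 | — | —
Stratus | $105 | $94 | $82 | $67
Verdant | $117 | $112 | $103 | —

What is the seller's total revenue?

Total revenue: $486

All unit-bids, highest first — top 6: 117 (Verdant-1), 112 (Verdant-2), 105 (Stratus-1), 103 (Verdant-3), 94 (Stratus-2), 82 (Stratus-3)
Highest rejected unit-bid = $81.
Allocation: Stratus 3, Verdant 3. Every unit priced at $81.
Revenue = 6 × 81 = $486.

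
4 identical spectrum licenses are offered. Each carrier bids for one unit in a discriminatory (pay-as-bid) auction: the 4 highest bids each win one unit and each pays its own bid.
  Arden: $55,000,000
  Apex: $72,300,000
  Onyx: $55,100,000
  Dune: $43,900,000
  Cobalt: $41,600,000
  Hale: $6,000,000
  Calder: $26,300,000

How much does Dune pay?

Dune pays $43,900,000

Ordering the bids: 72,300,000 (Apex), 55,100,000 (Onyx), 55,000,000 (Arden), 43,900,000 (Dune), 41,600,000 (Cobalt), 26,300,000 (Calder), …
Top 4: Apex, Onyx, Arden, Dune.
Dune wins → own bid $43,900,000.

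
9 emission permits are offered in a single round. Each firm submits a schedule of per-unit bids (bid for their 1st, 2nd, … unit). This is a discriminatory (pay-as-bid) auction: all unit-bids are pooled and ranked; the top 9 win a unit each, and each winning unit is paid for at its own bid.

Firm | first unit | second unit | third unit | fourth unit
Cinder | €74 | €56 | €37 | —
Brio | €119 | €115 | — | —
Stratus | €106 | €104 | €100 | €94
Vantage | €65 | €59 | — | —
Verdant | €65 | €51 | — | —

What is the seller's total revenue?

Total revenue: €842

All unit-bids, highest first — top 9: 119 (Brio-1), 115 (Brio-2), 106 (Stratus-1), 104 (Stratus-2), 100 (Stratus-3), 94 (Stratus-4), 74 (Cinder-1), 65 (Vantage-1), 65 (Verdant-1)
Next rejected bid: €59 (not a price — pay-as-bid).
Each winning unit pays its own bid.
Revenue = 119 + 115 + 106 + 104 + 100 + 94 + 74 + 65 + 65 = €842.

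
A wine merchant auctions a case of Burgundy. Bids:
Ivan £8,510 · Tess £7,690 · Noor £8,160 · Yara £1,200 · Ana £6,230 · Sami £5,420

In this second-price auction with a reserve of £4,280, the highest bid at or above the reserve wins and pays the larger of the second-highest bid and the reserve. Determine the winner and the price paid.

Ivan pays £8,160

Rule: the highest bid at or above the reserve wins and pays the larger of the second-highest bid and the reserve.
Bids in order: 8,510 (Ivan) > 8,160 (Noor) > 7,690 (Tess) > 6,230 (Ana) > 5,420 (Sami) > 1,200 (Yara)
Ivan has the top bid at or above the reserve (£8,510).
max(second-highest £8,160, reserve £4,280) = £8,160; the reserve does not bind.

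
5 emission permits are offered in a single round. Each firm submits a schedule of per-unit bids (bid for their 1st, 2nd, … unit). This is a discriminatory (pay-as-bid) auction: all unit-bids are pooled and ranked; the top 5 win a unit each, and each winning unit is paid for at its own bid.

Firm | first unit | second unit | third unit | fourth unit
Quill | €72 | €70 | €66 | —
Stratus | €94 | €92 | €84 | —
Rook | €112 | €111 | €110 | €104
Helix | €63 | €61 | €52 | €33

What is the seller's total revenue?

Total revenue: €531

Pooled unit-bids ranked (top 5): 112 (Rook-1), 111 (Rook-2), 110 (Rook-3), 104 (Rook-4), 94 (Stratus-1)
Next rejected bid: €92 (not a price — pay-as-bid).
Each winning unit pays its own bid.
Revenue = 112 + 111 + 110 + 104 + 94 = €531.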